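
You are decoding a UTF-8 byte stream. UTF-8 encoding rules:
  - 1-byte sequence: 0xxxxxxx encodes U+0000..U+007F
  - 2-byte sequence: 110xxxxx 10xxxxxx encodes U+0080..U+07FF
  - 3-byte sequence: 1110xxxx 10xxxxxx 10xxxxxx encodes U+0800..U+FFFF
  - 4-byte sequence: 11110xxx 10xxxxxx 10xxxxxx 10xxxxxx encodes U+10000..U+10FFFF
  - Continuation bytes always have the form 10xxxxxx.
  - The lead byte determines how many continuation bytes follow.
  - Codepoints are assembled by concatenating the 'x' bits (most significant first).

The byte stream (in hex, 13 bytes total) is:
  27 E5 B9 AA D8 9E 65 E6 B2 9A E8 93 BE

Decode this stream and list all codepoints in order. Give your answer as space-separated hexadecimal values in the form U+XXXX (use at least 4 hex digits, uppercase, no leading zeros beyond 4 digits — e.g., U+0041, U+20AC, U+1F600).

Answer: U+0027 U+5E6A U+061E U+0065 U+6C9A U+84FE

Derivation:
Byte[0]=27: 1-byte ASCII. cp=U+0027
Byte[1]=E5: 3-byte lead, need 2 cont bytes. acc=0x5
Byte[2]=B9: continuation. acc=(acc<<6)|0x39=0x179
Byte[3]=AA: continuation. acc=(acc<<6)|0x2A=0x5E6A
Completed: cp=U+5E6A (starts at byte 1)
Byte[4]=D8: 2-byte lead, need 1 cont bytes. acc=0x18
Byte[5]=9E: continuation. acc=(acc<<6)|0x1E=0x61E
Completed: cp=U+061E (starts at byte 4)
Byte[6]=65: 1-byte ASCII. cp=U+0065
Byte[7]=E6: 3-byte lead, need 2 cont bytes. acc=0x6
Byte[8]=B2: continuation. acc=(acc<<6)|0x32=0x1B2
Byte[9]=9A: continuation. acc=(acc<<6)|0x1A=0x6C9A
Completed: cp=U+6C9A (starts at byte 7)
Byte[10]=E8: 3-byte lead, need 2 cont bytes. acc=0x8
Byte[11]=93: continuation. acc=(acc<<6)|0x13=0x213
Byte[12]=BE: continuation. acc=(acc<<6)|0x3E=0x84FE
Completed: cp=U+84FE (starts at byte 10)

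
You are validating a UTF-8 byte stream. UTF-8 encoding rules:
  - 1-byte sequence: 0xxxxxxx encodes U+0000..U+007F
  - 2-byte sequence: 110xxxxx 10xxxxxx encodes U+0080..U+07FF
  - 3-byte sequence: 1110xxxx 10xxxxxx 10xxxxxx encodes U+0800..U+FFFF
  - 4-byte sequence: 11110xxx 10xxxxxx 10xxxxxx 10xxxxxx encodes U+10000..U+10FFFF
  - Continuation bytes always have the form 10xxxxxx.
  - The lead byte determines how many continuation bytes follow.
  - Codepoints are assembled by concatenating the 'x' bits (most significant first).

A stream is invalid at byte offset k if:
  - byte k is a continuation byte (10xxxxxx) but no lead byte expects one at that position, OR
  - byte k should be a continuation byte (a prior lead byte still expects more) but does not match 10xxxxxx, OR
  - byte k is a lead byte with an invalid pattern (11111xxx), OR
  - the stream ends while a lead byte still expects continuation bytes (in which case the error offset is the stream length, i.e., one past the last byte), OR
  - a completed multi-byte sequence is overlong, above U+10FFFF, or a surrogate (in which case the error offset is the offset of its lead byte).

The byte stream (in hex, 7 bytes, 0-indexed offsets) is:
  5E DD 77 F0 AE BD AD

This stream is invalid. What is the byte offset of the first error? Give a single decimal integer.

Byte[0]=5E: 1-byte ASCII. cp=U+005E
Byte[1]=DD: 2-byte lead, need 1 cont bytes. acc=0x1D
Byte[2]=77: expected 10xxxxxx continuation. INVALID

Answer: 2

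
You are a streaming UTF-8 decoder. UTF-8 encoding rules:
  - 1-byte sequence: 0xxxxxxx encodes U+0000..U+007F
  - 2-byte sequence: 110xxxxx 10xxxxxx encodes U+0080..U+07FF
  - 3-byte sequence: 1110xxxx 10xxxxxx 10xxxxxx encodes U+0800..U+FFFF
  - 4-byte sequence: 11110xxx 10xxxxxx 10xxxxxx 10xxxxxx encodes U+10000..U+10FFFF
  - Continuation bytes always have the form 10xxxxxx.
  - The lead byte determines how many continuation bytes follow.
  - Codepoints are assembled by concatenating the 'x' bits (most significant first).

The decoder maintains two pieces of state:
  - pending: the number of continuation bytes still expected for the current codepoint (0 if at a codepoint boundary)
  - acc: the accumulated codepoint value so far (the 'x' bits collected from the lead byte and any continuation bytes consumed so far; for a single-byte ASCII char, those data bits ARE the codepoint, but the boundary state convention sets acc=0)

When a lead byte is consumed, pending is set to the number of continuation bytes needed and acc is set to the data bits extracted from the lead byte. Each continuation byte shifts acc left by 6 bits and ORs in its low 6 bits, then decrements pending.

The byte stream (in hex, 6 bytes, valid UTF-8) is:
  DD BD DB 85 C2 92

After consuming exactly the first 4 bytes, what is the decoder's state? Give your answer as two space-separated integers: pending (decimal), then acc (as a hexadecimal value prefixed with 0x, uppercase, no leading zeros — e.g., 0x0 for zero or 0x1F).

Answer: 0 0x6C5

Derivation:
Byte[0]=DD: 2-byte lead. pending=1, acc=0x1D
Byte[1]=BD: continuation. acc=(acc<<6)|0x3D=0x77D, pending=0
Byte[2]=DB: 2-byte lead. pending=1, acc=0x1B
Byte[3]=85: continuation. acc=(acc<<6)|0x05=0x6C5, pending=0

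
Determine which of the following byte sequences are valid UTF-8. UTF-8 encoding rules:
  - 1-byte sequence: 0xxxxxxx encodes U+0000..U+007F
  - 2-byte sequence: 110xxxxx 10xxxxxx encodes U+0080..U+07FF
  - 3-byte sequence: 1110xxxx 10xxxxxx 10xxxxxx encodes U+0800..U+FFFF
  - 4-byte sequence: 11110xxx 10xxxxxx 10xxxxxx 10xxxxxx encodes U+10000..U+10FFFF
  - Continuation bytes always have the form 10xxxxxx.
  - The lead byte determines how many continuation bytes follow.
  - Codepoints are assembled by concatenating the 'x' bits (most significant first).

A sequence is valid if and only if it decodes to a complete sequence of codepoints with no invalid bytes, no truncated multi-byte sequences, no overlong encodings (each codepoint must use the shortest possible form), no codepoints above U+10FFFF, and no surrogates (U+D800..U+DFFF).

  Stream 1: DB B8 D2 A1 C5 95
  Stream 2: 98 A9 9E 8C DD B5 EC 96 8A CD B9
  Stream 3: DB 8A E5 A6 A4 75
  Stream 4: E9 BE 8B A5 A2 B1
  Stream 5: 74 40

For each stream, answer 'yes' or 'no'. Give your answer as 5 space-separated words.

Stream 1: decodes cleanly. VALID
Stream 2: error at byte offset 0. INVALID
Stream 3: decodes cleanly. VALID
Stream 4: error at byte offset 3. INVALID
Stream 5: decodes cleanly. VALID

Answer: yes no yes no yes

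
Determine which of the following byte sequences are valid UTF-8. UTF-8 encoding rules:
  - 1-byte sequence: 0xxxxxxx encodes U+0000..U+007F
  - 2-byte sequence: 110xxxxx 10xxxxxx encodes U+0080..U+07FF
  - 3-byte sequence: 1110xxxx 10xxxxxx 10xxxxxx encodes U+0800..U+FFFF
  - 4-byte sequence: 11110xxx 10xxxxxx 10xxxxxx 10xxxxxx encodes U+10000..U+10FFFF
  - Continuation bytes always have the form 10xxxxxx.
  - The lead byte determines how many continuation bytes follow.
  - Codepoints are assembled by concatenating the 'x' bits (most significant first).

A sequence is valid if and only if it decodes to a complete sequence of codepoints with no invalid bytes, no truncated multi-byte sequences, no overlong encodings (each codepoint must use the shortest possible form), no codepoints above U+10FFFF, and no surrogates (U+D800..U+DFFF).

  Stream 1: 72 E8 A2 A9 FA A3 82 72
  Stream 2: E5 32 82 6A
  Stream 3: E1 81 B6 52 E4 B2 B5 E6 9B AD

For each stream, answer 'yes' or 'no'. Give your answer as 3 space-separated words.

Stream 1: error at byte offset 4. INVALID
Stream 2: error at byte offset 1. INVALID
Stream 3: decodes cleanly. VALID

Answer: no no yes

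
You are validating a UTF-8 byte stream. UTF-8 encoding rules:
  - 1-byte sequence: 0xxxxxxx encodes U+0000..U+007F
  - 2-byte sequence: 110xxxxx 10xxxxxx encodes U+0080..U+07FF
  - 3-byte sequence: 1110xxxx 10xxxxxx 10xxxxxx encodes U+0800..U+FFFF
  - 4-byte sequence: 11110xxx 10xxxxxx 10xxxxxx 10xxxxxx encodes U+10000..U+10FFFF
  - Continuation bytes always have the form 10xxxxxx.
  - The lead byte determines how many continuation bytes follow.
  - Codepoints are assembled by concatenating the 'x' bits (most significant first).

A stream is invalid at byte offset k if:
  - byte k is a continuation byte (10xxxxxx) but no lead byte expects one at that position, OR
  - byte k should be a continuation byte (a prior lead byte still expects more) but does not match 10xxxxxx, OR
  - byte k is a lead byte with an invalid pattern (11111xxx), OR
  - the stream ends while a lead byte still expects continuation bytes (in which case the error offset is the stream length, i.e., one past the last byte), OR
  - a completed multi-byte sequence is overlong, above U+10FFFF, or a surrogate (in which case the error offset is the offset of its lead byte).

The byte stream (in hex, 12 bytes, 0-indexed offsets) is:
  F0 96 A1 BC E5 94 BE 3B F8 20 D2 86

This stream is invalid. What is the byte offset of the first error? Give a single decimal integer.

Answer: 8

Derivation:
Byte[0]=F0: 4-byte lead, need 3 cont bytes. acc=0x0
Byte[1]=96: continuation. acc=(acc<<6)|0x16=0x16
Byte[2]=A1: continuation. acc=(acc<<6)|0x21=0x5A1
Byte[3]=BC: continuation. acc=(acc<<6)|0x3C=0x1687C
Completed: cp=U+1687C (starts at byte 0)
Byte[4]=E5: 3-byte lead, need 2 cont bytes. acc=0x5
Byte[5]=94: continuation. acc=(acc<<6)|0x14=0x154
Byte[6]=BE: continuation. acc=(acc<<6)|0x3E=0x553E
Completed: cp=U+553E (starts at byte 4)
Byte[7]=3B: 1-byte ASCII. cp=U+003B
Byte[8]=F8: INVALID lead byte (not 0xxx/110x/1110/11110)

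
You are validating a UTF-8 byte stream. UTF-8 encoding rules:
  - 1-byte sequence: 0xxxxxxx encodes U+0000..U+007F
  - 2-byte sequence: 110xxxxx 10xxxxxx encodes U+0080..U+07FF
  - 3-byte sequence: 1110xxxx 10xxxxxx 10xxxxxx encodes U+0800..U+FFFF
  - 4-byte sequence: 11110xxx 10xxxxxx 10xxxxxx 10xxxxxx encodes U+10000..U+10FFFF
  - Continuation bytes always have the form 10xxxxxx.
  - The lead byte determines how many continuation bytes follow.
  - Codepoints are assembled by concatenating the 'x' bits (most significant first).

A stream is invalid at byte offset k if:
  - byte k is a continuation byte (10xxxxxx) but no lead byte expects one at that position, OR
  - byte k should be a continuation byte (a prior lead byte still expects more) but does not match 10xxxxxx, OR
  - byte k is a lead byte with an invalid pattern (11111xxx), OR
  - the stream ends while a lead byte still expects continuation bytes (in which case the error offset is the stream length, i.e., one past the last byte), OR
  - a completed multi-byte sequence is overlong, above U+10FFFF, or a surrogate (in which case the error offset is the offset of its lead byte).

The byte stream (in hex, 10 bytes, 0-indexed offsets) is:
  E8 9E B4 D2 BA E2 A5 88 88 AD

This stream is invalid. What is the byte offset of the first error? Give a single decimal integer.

Answer: 8

Derivation:
Byte[0]=E8: 3-byte lead, need 2 cont bytes. acc=0x8
Byte[1]=9E: continuation. acc=(acc<<6)|0x1E=0x21E
Byte[2]=B4: continuation. acc=(acc<<6)|0x34=0x87B4
Completed: cp=U+87B4 (starts at byte 0)
Byte[3]=D2: 2-byte lead, need 1 cont bytes. acc=0x12
Byte[4]=BA: continuation. acc=(acc<<6)|0x3A=0x4BA
Completed: cp=U+04BA (starts at byte 3)
Byte[5]=E2: 3-byte lead, need 2 cont bytes. acc=0x2
Byte[6]=A5: continuation. acc=(acc<<6)|0x25=0xA5
Byte[7]=88: continuation. acc=(acc<<6)|0x08=0x2948
Completed: cp=U+2948 (starts at byte 5)
Byte[8]=88: INVALID lead byte (not 0xxx/110x/1110/11110)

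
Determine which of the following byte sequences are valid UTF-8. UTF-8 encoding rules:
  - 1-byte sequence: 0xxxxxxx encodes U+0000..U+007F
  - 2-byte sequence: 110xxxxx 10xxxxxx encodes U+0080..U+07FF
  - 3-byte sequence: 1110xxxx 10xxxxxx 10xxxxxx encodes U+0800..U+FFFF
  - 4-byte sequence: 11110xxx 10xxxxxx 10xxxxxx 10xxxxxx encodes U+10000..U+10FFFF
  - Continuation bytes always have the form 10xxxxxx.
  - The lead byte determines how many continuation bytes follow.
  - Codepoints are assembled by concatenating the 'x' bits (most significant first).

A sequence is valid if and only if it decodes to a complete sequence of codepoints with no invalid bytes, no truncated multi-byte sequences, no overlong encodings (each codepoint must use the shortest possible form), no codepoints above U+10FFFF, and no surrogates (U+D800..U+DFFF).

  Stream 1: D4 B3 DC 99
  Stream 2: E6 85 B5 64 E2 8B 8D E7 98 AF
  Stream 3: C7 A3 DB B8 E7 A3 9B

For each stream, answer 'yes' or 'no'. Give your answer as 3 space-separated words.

Answer: yes yes yes

Derivation:
Stream 1: decodes cleanly. VALID
Stream 2: decodes cleanly. VALID
Stream 3: decodes cleanly. VALID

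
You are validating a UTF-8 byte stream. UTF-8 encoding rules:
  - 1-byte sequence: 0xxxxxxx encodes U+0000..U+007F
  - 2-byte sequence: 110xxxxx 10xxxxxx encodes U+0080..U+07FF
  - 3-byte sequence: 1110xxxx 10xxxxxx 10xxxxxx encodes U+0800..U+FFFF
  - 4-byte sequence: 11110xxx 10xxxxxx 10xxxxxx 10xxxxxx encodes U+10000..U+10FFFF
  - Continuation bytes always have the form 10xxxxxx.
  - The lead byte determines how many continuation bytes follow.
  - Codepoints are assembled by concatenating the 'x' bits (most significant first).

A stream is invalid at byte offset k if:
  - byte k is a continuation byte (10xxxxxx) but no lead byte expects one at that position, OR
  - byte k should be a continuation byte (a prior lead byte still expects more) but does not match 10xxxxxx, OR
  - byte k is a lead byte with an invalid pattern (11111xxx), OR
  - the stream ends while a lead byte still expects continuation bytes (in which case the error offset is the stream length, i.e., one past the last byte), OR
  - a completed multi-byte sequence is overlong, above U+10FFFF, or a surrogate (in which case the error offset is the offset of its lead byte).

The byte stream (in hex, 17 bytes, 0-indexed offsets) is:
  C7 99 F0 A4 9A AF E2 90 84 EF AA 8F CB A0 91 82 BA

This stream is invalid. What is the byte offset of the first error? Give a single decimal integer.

Answer: 14

Derivation:
Byte[0]=C7: 2-byte lead, need 1 cont bytes. acc=0x7
Byte[1]=99: continuation. acc=(acc<<6)|0x19=0x1D9
Completed: cp=U+01D9 (starts at byte 0)
Byte[2]=F0: 4-byte lead, need 3 cont bytes. acc=0x0
Byte[3]=A4: continuation. acc=(acc<<6)|0x24=0x24
Byte[4]=9A: continuation. acc=(acc<<6)|0x1A=0x91A
Byte[5]=AF: continuation. acc=(acc<<6)|0x2F=0x246AF
Completed: cp=U+246AF (starts at byte 2)
Byte[6]=E2: 3-byte lead, need 2 cont bytes. acc=0x2
Byte[7]=90: continuation. acc=(acc<<6)|0x10=0x90
Byte[8]=84: continuation. acc=(acc<<6)|0x04=0x2404
Completed: cp=U+2404 (starts at byte 6)
Byte[9]=EF: 3-byte lead, need 2 cont bytes. acc=0xF
Byte[10]=AA: continuation. acc=(acc<<6)|0x2A=0x3EA
Byte[11]=8F: continuation. acc=(acc<<6)|0x0F=0xFA8F
Completed: cp=U+FA8F (starts at byte 9)
Byte[12]=CB: 2-byte lead, need 1 cont bytes. acc=0xB
Byte[13]=A0: continuation. acc=(acc<<6)|0x20=0x2E0
Completed: cp=U+02E0 (starts at byte 12)
Byte[14]=91: INVALID lead byte (not 0xxx/110x/1110/11110)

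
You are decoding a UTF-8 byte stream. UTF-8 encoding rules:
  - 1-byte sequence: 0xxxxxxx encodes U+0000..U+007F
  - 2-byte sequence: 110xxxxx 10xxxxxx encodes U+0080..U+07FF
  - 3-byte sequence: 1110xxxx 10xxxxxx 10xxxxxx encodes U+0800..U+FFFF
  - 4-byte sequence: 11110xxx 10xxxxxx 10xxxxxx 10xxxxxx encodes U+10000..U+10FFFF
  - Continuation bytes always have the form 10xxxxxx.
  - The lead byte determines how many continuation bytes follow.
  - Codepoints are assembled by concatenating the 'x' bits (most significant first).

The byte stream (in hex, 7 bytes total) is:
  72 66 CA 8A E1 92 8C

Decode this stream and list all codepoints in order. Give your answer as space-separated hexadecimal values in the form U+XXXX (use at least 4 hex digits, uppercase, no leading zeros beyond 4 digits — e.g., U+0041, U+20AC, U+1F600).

Answer: U+0072 U+0066 U+028A U+148C

Derivation:
Byte[0]=72: 1-byte ASCII. cp=U+0072
Byte[1]=66: 1-byte ASCII. cp=U+0066
Byte[2]=CA: 2-byte lead, need 1 cont bytes. acc=0xA
Byte[3]=8A: continuation. acc=(acc<<6)|0x0A=0x28A
Completed: cp=U+028A (starts at byte 2)
Byte[4]=E1: 3-byte lead, need 2 cont bytes. acc=0x1
Byte[5]=92: continuation. acc=(acc<<6)|0x12=0x52
Byte[6]=8C: continuation. acc=(acc<<6)|0x0C=0x148C
Completed: cp=U+148C (starts at byte 4)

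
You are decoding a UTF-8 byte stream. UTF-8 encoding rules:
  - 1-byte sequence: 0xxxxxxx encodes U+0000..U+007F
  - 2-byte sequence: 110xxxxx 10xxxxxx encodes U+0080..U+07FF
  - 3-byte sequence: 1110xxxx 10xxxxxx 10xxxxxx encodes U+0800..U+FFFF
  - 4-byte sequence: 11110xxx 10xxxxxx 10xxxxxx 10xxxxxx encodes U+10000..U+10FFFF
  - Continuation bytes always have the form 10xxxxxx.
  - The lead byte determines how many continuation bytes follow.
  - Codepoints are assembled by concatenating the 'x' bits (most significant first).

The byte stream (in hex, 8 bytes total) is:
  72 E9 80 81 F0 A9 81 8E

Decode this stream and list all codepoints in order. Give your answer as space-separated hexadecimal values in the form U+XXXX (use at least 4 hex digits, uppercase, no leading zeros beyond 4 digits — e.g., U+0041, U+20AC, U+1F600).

Byte[0]=72: 1-byte ASCII. cp=U+0072
Byte[1]=E9: 3-byte lead, need 2 cont bytes. acc=0x9
Byte[2]=80: continuation. acc=(acc<<6)|0x00=0x240
Byte[3]=81: continuation. acc=(acc<<6)|0x01=0x9001
Completed: cp=U+9001 (starts at byte 1)
Byte[4]=F0: 4-byte lead, need 3 cont bytes. acc=0x0
Byte[5]=A9: continuation. acc=(acc<<6)|0x29=0x29
Byte[6]=81: continuation. acc=(acc<<6)|0x01=0xA41
Byte[7]=8E: continuation. acc=(acc<<6)|0x0E=0x2904E
Completed: cp=U+2904E (starts at byte 4)

Answer: U+0072 U+9001 U+2904E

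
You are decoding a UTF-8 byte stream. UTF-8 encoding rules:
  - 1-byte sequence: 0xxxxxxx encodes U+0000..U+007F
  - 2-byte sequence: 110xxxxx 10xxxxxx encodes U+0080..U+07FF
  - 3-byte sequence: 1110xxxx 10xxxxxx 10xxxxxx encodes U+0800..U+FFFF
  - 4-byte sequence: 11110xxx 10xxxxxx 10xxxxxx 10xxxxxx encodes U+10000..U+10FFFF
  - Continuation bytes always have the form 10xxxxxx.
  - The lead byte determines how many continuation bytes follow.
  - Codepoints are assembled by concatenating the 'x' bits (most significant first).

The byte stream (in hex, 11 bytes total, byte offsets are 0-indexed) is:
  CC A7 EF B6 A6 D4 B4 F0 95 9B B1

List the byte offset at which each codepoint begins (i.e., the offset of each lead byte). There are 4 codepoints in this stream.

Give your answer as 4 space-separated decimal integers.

Answer: 0 2 5 7

Derivation:
Byte[0]=CC: 2-byte lead, need 1 cont bytes. acc=0xC
Byte[1]=A7: continuation. acc=(acc<<6)|0x27=0x327
Completed: cp=U+0327 (starts at byte 0)
Byte[2]=EF: 3-byte lead, need 2 cont bytes. acc=0xF
Byte[3]=B6: continuation. acc=(acc<<6)|0x36=0x3F6
Byte[4]=A6: continuation. acc=(acc<<6)|0x26=0xFDA6
Completed: cp=U+FDA6 (starts at byte 2)
Byte[5]=D4: 2-byte lead, need 1 cont bytes. acc=0x14
Byte[6]=B4: continuation. acc=(acc<<6)|0x34=0x534
Completed: cp=U+0534 (starts at byte 5)
Byte[7]=F0: 4-byte lead, need 3 cont bytes. acc=0x0
Byte[8]=95: continuation. acc=(acc<<6)|0x15=0x15
Byte[9]=9B: continuation. acc=(acc<<6)|0x1B=0x55B
Byte[10]=B1: continuation. acc=(acc<<6)|0x31=0x156F1
Completed: cp=U+156F1 (starts at byte 7)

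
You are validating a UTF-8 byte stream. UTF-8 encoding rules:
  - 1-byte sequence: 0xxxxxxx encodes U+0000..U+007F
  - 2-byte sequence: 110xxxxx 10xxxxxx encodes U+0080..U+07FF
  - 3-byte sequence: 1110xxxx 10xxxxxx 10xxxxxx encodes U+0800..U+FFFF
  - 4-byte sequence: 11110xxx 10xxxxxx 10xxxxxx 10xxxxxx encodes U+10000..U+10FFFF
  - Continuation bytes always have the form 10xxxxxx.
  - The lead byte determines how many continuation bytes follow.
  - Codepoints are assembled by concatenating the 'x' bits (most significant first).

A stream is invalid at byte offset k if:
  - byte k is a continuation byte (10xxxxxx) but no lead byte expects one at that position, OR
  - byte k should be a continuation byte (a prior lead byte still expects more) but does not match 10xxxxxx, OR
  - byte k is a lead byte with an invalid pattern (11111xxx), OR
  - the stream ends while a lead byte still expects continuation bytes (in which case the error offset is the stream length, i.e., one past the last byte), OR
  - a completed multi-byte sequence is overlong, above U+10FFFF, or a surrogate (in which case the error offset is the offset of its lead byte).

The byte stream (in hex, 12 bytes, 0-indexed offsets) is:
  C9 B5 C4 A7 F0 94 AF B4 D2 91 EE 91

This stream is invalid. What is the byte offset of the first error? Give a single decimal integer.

Byte[0]=C9: 2-byte lead, need 1 cont bytes. acc=0x9
Byte[1]=B5: continuation. acc=(acc<<6)|0x35=0x275
Completed: cp=U+0275 (starts at byte 0)
Byte[2]=C4: 2-byte lead, need 1 cont bytes. acc=0x4
Byte[3]=A7: continuation. acc=(acc<<6)|0x27=0x127
Completed: cp=U+0127 (starts at byte 2)
Byte[4]=F0: 4-byte lead, need 3 cont bytes. acc=0x0
Byte[5]=94: continuation. acc=(acc<<6)|0x14=0x14
Byte[6]=AF: continuation. acc=(acc<<6)|0x2F=0x52F
Byte[7]=B4: continuation. acc=(acc<<6)|0x34=0x14BF4
Completed: cp=U+14BF4 (starts at byte 4)
Byte[8]=D2: 2-byte lead, need 1 cont bytes. acc=0x12
Byte[9]=91: continuation. acc=(acc<<6)|0x11=0x491
Completed: cp=U+0491 (starts at byte 8)
Byte[10]=EE: 3-byte lead, need 2 cont bytes. acc=0xE
Byte[11]=91: continuation. acc=(acc<<6)|0x11=0x391
Byte[12]: stream ended, expected continuation. INVALID

Answer: 12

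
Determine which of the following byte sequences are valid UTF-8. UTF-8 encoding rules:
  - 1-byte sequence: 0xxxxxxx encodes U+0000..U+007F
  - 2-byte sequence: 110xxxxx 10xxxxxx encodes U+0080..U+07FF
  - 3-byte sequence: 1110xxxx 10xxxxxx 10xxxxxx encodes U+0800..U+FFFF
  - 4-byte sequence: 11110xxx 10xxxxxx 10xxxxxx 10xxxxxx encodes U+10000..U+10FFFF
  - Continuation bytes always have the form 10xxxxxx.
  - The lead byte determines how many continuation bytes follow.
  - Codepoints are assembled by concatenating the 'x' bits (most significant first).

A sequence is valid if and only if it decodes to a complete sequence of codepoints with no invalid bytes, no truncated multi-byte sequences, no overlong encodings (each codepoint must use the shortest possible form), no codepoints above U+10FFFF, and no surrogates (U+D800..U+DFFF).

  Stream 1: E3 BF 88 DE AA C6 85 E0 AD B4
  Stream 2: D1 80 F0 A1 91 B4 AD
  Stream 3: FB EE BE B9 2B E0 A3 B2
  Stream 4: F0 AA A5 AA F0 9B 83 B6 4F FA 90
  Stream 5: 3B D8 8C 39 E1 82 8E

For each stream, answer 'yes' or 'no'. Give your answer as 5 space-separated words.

Answer: yes no no no yes

Derivation:
Stream 1: decodes cleanly. VALID
Stream 2: error at byte offset 6. INVALID
Stream 3: error at byte offset 0. INVALID
Stream 4: error at byte offset 9. INVALID
Stream 5: decodes cleanly. VALID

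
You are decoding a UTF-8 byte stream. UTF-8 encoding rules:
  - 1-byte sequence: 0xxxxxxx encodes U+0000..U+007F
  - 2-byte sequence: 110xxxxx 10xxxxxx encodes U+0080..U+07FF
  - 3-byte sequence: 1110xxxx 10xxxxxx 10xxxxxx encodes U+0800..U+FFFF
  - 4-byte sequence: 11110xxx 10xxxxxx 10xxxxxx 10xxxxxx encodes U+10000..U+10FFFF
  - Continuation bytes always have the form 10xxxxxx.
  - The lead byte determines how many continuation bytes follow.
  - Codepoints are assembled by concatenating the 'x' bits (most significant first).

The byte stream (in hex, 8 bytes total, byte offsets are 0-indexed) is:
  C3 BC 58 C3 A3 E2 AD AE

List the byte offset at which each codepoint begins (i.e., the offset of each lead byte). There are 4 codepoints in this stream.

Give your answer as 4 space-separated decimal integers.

Byte[0]=C3: 2-byte lead, need 1 cont bytes. acc=0x3
Byte[1]=BC: continuation. acc=(acc<<6)|0x3C=0xFC
Completed: cp=U+00FC (starts at byte 0)
Byte[2]=58: 1-byte ASCII. cp=U+0058
Byte[3]=C3: 2-byte lead, need 1 cont bytes. acc=0x3
Byte[4]=A3: continuation. acc=(acc<<6)|0x23=0xE3
Completed: cp=U+00E3 (starts at byte 3)
Byte[5]=E2: 3-byte lead, need 2 cont bytes. acc=0x2
Byte[6]=AD: continuation. acc=(acc<<6)|0x2D=0xAD
Byte[7]=AE: continuation. acc=(acc<<6)|0x2E=0x2B6E
Completed: cp=U+2B6E (starts at byte 5)

Answer: 0 2 3 5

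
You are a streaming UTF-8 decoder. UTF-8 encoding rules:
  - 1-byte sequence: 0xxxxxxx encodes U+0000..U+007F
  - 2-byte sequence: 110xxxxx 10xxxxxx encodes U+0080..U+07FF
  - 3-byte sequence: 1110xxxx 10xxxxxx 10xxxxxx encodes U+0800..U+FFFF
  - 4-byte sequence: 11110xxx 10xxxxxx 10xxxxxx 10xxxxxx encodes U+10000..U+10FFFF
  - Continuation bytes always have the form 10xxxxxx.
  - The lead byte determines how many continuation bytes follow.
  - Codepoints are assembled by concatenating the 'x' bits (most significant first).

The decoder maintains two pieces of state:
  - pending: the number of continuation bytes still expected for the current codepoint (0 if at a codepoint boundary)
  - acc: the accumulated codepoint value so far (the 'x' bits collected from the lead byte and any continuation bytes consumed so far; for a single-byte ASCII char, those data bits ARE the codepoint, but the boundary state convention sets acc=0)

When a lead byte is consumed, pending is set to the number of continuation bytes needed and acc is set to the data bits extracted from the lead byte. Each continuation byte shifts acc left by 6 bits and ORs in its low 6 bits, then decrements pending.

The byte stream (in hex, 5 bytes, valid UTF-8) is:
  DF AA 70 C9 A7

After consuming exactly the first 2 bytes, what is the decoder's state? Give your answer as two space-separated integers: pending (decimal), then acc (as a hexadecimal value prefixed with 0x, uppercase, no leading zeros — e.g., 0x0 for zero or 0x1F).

Byte[0]=DF: 2-byte lead. pending=1, acc=0x1F
Byte[1]=AA: continuation. acc=(acc<<6)|0x2A=0x7EA, pending=0

Answer: 0 0x7EA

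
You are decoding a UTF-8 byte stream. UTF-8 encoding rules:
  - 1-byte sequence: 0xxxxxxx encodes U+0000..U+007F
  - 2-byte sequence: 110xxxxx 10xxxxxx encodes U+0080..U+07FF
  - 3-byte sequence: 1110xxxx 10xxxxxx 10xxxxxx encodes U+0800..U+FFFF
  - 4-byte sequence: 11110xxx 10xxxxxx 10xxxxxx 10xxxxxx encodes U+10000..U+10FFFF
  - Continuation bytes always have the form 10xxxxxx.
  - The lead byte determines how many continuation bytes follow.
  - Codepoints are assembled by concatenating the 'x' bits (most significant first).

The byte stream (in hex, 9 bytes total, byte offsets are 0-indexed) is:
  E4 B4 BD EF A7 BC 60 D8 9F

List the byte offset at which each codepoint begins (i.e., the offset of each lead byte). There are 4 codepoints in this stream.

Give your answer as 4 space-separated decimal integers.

Answer: 0 3 6 7

Derivation:
Byte[0]=E4: 3-byte lead, need 2 cont bytes. acc=0x4
Byte[1]=B4: continuation. acc=(acc<<6)|0x34=0x134
Byte[2]=BD: continuation. acc=(acc<<6)|0x3D=0x4D3D
Completed: cp=U+4D3D (starts at byte 0)
Byte[3]=EF: 3-byte lead, need 2 cont bytes. acc=0xF
Byte[4]=A7: continuation. acc=(acc<<6)|0x27=0x3E7
Byte[5]=BC: continuation. acc=(acc<<6)|0x3C=0xF9FC
Completed: cp=U+F9FC (starts at byte 3)
Byte[6]=60: 1-byte ASCII. cp=U+0060
Byte[7]=D8: 2-byte lead, need 1 cont bytes. acc=0x18
Byte[8]=9F: continuation. acc=(acc<<6)|0x1F=0x61F
Completed: cp=U+061F (starts at byte 7)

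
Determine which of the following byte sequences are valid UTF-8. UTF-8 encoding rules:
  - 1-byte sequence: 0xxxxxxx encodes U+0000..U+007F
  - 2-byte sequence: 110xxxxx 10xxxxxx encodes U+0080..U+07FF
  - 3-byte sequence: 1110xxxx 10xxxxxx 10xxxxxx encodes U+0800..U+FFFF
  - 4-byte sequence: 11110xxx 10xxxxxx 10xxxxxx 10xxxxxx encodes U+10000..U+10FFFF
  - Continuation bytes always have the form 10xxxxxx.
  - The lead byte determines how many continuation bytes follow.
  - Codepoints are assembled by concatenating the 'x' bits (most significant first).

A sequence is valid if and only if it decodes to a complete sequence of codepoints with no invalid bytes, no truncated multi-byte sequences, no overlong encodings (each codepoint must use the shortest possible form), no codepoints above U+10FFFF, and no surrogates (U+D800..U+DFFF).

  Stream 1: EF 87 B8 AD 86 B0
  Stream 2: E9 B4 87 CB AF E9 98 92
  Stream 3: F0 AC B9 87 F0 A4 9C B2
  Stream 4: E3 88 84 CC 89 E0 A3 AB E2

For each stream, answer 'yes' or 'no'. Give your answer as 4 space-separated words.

Stream 1: error at byte offset 3. INVALID
Stream 2: decodes cleanly. VALID
Stream 3: decodes cleanly. VALID
Stream 4: error at byte offset 9. INVALID

Answer: no yes yes no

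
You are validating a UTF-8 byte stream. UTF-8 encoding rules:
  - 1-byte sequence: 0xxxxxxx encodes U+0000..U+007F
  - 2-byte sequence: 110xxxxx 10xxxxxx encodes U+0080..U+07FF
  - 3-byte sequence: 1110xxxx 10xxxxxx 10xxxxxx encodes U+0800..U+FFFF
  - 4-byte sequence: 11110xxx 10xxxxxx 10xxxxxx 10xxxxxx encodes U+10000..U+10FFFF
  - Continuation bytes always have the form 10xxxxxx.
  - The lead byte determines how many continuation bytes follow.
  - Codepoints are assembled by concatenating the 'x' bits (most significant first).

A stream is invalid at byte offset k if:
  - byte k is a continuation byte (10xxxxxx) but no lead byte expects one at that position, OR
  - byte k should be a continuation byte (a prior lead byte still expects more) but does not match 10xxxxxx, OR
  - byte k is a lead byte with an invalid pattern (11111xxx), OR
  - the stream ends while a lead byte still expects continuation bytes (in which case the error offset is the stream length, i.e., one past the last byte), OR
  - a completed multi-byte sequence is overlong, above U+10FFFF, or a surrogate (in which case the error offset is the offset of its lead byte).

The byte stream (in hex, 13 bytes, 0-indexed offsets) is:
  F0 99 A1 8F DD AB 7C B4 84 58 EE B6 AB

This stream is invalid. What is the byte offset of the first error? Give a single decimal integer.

Byte[0]=F0: 4-byte lead, need 3 cont bytes. acc=0x0
Byte[1]=99: continuation. acc=(acc<<6)|0x19=0x19
Byte[2]=A1: continuation. acc=(acc<<6)|0x21=0x661
Byte[3]=8F: continuation. acc=(acc<<6)|0x0F=0x1984F
Completed: cp=U+1984F (starts at byte 0)
Byte[4]=DD: 2-byte lead, need 1 cont bytes. acc=0x1D
Byte[5]=AB: continuation. acc=(acc<<6)|0x2B=0x76B
Completed: cp=U+076B (starts at byte 4)
Byte[6]=7C: 1-byte ASCII. cp=U+007C
Byte[7]=B4: INVALID lead byte (not 0xxx/110x/1110/11110)

Answer: 7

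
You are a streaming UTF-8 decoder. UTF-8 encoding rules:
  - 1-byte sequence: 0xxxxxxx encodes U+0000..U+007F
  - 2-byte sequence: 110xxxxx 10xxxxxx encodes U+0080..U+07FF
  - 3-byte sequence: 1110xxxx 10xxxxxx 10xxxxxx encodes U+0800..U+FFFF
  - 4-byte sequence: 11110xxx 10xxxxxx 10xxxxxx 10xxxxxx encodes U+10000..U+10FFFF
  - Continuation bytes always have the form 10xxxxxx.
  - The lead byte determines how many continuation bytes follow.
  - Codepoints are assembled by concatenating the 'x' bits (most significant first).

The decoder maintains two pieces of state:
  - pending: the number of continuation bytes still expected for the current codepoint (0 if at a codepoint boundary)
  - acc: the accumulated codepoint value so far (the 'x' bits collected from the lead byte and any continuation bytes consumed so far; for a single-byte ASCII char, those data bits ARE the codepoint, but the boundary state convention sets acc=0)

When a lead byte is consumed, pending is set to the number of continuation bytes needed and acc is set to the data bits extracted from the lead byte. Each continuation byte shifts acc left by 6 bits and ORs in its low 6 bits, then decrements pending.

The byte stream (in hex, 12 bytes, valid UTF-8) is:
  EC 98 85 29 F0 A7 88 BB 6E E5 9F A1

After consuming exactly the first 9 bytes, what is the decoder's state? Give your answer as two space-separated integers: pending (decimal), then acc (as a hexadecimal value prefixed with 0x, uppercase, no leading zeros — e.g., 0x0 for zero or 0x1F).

Answer: 0 0x0

Derivation:
Byte[0]=EC: 3-byte lead. pending=2, acc=0xC
Byte[1]=98: continuation. acc=(acc<<6)|0x18=0x318, pending=1
Byte[2]=85: continuation. acc=(acc<<6)|0x05=0xC605, pending=0
Byte[3]=29: 1-byte. pending=0, acc=0x0
Byte[4]=F0: 4-byte lead. pending=3, acc=0x0
Byte[5]=A7: continuation. acc=(acc<<6)|0x27=0x27, pending=2
Byte[6]=88: continuation. acc=(acc<<6)|0x08=0x9C8, pending=1
Byte[7]=BB: continuation. acc=(acc<<6)|0x3B=0x2723B, pending=0
Byte[8]=6E: 1-byte. pending=0, acc=0x0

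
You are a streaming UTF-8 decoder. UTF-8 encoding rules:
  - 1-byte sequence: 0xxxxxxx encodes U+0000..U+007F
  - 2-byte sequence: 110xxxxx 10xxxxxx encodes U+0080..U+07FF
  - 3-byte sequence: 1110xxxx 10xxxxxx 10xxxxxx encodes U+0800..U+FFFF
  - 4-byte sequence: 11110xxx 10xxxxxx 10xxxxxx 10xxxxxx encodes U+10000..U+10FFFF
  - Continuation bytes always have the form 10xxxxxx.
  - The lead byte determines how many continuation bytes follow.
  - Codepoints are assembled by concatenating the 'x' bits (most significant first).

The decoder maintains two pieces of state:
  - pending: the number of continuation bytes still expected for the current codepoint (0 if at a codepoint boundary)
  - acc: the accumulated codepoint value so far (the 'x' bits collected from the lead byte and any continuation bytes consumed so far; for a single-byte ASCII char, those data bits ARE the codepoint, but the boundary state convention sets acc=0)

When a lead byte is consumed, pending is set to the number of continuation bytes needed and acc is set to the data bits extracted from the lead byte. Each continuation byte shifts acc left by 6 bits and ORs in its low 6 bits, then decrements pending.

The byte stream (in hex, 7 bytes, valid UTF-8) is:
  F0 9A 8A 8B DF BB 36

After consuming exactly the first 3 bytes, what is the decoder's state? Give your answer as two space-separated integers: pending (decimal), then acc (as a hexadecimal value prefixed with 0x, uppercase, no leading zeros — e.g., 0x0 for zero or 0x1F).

Byte[0]=F0: 4-byte lead. pending=3, acc=0x0
Byte[1]=9A: continuation. acc=(acc<<6)|0x1A=0x1A, pending=2
Byte[2]=8A: continuation. acc=(acc<<6)|0x0A=0x68A, pending=1

Answer: 1 0x68A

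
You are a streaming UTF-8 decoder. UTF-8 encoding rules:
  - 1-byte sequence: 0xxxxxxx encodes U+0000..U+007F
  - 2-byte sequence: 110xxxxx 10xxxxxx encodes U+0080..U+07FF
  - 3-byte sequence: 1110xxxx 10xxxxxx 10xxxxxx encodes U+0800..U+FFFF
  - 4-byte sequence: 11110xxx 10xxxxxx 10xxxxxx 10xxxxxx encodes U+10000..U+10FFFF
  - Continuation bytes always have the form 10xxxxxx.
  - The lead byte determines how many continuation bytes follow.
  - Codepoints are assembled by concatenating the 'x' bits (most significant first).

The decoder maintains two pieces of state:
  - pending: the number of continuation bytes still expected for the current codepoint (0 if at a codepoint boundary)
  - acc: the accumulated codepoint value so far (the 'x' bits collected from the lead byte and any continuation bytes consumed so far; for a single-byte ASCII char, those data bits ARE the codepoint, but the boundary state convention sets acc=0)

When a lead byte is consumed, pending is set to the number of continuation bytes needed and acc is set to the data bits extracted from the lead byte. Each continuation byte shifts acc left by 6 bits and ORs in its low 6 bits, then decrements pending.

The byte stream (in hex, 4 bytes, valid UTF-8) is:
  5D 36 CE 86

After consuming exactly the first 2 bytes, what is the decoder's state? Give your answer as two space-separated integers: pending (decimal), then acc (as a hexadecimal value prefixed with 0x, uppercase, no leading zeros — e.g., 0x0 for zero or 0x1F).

Answer: 0 0x0

Derivation:
Byte[0]=5D: 1-byte. pending=0, acc=0x0
Byte[1]=36: 1-byte. pending=0, acc=0x0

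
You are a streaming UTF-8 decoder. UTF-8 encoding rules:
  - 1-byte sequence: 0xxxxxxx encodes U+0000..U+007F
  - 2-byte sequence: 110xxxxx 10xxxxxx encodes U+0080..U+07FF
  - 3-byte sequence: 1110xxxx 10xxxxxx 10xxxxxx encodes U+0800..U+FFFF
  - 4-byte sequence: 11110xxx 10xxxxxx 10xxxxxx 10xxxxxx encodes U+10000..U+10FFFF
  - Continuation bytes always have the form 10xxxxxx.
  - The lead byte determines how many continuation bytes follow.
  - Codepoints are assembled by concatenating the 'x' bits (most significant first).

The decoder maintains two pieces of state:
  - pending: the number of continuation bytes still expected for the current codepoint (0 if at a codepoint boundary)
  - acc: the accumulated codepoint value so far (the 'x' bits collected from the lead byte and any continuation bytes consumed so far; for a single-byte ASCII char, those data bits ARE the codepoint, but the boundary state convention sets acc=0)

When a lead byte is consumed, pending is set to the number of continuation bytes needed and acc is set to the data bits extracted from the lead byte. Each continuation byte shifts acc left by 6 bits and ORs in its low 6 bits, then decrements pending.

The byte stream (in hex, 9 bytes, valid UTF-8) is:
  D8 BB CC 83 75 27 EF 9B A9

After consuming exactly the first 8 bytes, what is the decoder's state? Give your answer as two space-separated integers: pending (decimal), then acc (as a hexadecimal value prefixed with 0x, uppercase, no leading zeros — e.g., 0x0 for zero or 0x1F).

Answer: 1 0x3DB

Derivation:
Byte[0]=D8: 2-byte lead. pending=1, acc=0x18
Byte[1]=BB: continuation. acc=(acc<<6)|0x3B=0x63B, pending=0
Byte[2]=CC: 2-byte lead. pending=1, acc=0xC
Byte[3]=83: continuation. acc=(acc<<6)|0x03=0x303, pending=0
Byte[4]=75: 1-byte. pending=0, acc=0x0
Byte[5]=27: 1-byte. pending=0, acc=0x0
Byte[6]=EF: 3-byte lead. pending=2, acc=0xF
Byte[7]=9B: continuation. acc=(acc<<6)|0x1B=0x3DB, pending=1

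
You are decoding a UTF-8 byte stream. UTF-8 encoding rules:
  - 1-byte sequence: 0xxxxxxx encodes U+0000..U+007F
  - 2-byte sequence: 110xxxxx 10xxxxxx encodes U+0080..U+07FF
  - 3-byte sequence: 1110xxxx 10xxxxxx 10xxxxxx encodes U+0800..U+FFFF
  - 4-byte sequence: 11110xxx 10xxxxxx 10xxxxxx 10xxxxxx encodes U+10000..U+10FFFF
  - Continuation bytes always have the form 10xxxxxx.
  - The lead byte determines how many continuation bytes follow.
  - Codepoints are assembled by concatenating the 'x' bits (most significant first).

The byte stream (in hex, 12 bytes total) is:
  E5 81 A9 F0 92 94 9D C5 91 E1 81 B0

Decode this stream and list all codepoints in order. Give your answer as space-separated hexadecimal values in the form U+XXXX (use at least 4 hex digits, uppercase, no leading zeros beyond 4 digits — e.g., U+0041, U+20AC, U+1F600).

Byte[0]=E5: 3-byte lead, need 2 cont bytes. acc=0x5
Byte[1]=81: continuation. acc=(acc<<6)|0x01=0x141
Byte[2]=A9: continuation. acc=(acc<<6)|0x29=0x5069
Completed: cp=U+5069 (starts at byte 0)
Byte[3]=F0: 4-byte lead, need 3 cont bytes. acc=0x0
Byte[4]=92: continuation. acc=(acc<<6)|0x12=0x12
Byte[5]=94: continuation. acc=(acc<<6)|0x14=0x494
Byte[6]=9D: continuation. acc=(acc<<6)|0x1D=0x1251D
Completed: cp=U+1251D (starts at byte 3)
Byte[7]=C5: 2-byte lead, need 1 cont bytes. acc=0x5
Byte[8]=91: continuation. acc=(acc<<6)|0x11=0x151
Completed: cp=U+0151 (starts at byte 7)
Byte[9]=E1: 3-byte lead, need 2 cont bytes. acc=0x1
Byte[10]=81: continuation. acc=(acc<<6)|0x01=0x41
Byte[11]=B0: continuation. acc=(acc<<6)|0x30=0x1070
Completed: cp=U+1070 (starts at byte 9)

Answer: U+5069 U+1251D U+0151 U+1070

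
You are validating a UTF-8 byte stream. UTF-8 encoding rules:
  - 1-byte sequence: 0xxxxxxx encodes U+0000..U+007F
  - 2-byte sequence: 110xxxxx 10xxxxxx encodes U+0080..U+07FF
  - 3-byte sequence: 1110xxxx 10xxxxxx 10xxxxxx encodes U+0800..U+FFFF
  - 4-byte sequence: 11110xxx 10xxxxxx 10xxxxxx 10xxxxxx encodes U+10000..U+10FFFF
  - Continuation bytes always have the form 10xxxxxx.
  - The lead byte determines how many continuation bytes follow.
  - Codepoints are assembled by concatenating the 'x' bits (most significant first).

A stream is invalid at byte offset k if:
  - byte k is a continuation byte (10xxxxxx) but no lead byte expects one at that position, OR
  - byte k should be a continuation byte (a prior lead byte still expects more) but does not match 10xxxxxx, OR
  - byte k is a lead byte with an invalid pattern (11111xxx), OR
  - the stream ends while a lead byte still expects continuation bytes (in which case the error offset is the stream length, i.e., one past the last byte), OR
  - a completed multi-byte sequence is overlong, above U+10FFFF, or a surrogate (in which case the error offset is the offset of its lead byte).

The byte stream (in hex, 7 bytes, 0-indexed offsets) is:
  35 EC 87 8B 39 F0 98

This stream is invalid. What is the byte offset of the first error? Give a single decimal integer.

Byte[0]=35: 1-byte ASCII. cp=U+0035
Byte[1]=EC: 3-byte lead, need 2 cont bytes. acc=0xC
Byte[2]=87: continuation. acc=(acc<<6)|0x07=0x307
Byte[3]=8B: continuation. acc=(acc<<6)|0x0B=0xC1CB
Completed: cp=U+C1CB (starts at byte 1)
Byte[4]=39: 1-byte ASCII. cp=U+0039
Byte[5]=F0: 4-byte lead, need 3 cont bytes. acc=0x0
Byte[6]=98: continuation. acc=(acc<<6)|0x18=0x18
Byte[7]: stream ended, expected continuation. INVALID

Answer: 7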